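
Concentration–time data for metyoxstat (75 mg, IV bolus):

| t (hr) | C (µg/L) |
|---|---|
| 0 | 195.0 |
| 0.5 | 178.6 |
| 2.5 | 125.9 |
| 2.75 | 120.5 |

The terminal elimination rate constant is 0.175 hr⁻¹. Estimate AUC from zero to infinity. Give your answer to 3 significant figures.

Trapezoidal AUC_0→2.75:
  [0→0.5]: (195.0+178.6)/2 × 0.5 = 93.4
  [0.5→2.5]: (178.6+125.9)/2 × 2 = 304.5
  [2.5→2.75]: (125.9+120.5)/2 × 0.25 = 30.8
  Sum = 428.7 µg/L·hr
Extrapolated tail: C_last / k_e = 120.5 / 0.175 = 688.571
AUC_0→∞ = 428.7 + 688.571 = 1117.271 µg/L·hr

AUC = 1120 µg/L·hr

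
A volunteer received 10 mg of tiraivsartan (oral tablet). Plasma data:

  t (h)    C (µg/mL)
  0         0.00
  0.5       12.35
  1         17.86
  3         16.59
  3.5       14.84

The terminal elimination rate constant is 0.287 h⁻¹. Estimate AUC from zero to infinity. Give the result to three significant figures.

AUC = 105 µg/mL·h

Trapezoidal AUC_0→3.5:
  [0→0.5]: (0.00+12.35)/2 × 0.5 = 3.0875
  [0.5→1]: (12.35+17.86)/2 × 0.5 = 7.5525
  [1→3]: (17.86+16.59)/2 × 2 = 34.45
  [3→3.5]: (16.59+14.84)/2 × 0.5 = 7.8575
  Sum = 52.9475 µg/mL·h
Extrapolated tail: C_last / k_e = 14.84 / 0.287 = 51.707
AUC_0→∞ = 52.9475 + 51.707 = 104.6545 µg/mL·h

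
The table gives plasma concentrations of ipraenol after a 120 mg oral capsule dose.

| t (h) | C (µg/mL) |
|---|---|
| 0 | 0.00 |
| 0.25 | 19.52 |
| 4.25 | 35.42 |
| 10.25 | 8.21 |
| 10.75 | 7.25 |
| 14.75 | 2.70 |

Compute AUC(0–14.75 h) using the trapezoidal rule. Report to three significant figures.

AUC = 267 µg/mL·h

Trapezoidal AUC_0→14.75:
  [0→0.25]: (0.00+19.52)/2 × 0.25 = 2.44
  [0.25→4.25]: (19.52+35.42)/2 × 4 = 109.88
  [4.25→10.25]: (35.42+8.21)/2 × 6 = 130.89
  [10.25→10.75]: (8.21+7.25)/2 × 0.5 = 3.865
  [10.75→14.75]: (7.25+2.70)/2 × 4 = 19.9
  Sum = 266.975 µg/mL·h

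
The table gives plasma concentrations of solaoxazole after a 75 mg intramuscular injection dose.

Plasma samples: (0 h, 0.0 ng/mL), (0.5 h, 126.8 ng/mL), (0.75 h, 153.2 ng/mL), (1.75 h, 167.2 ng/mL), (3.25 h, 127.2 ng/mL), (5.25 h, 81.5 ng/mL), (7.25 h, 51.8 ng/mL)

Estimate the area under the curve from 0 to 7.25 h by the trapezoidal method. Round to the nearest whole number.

AUC = 790 ng/mL·h

Trapezoidal AUC_0→7.25:
  [0→0.5]: (0.0+126.8)/2 × 0.5 = 31.7
  [0.5→0.75]: (126.8+153.2)/2 × 0.25 = 35.0
  [0.75→1.75]: (153.2+167.2)/2 × 1 = 160.2
  [1.75→3.25]: (167.2+127.2)/2 × 1.5 = 220.8
  [3.25→5.25]: (127.2+81.5)/2 × 2 = 208.7
  [5.25→7.25]: (81.5+51.8)/2 × 2 = 133.3
  Sum = 789.7 ng/mL·h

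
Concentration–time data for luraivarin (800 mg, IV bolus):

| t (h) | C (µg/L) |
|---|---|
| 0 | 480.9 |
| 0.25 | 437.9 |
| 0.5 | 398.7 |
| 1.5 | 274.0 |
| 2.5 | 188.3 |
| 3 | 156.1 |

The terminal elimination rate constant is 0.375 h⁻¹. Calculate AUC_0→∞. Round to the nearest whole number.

AUC = 1289 µg/L·h

Trapezoidal AUC_0→3:
  [0→0.25]: (480.9+437.9)/2 × 0.25 = 114.85
  [0.25→0.5]: (437.9+398.7)/2 × 0.25 = 104.575
  [0.5→1.5]: (398.7+274.0)/2 × 1 = 336.35
  [1.5→2.5]: (274.0+188.3)/2 × 1 = 231.15
  [2.5→3]: (188.3+156.1)/2 × 0.5 = 86.1
  Sum = 873.025 µg/L·h
Extrapolated tail: C_last / k_e = 156.1 / 0.375 = 416.267
AUC_0→∞ = 873.025 + 416.267 = 1289.292 µg/L·h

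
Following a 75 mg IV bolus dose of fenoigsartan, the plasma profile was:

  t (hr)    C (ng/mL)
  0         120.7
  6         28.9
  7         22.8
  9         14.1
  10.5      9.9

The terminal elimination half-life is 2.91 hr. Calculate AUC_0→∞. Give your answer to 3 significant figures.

Trapezoidal AUC_0→10.5:
  [0→6]: (120.7+28.9)/2 × 6 = 448.8
  [6→7]: (28.9+22.8)/2 × 1 = 25.85
  [7→9]: (22.8+14.1)/2 × 2 = 36.9
  [9→10.5]: (14.1+9.9)/2 × 1.5 = 18.0
  Sum = 529.55 ng/mL·hr
k_e = ln2 / t½ = 0.693147 / 2.91 = 0.2382 hr^-1
Extrapolated tail: C_last / k_e = 9.9 / 0.2382 = 41.562
AUC_0→∞ = 529.55 + 41.562 = 571.112 ng/mL·hr

AUC = 571 ng/mL·hr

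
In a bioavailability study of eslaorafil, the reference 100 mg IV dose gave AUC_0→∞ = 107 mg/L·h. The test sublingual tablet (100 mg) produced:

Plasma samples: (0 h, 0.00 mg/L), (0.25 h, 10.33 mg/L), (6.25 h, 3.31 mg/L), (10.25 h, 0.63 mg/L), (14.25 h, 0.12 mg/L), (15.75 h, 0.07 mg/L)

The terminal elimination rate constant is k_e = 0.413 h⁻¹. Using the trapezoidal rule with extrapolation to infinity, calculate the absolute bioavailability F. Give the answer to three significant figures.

Trapezoidal AUC_0→15.75 (sublingual tablet):
  [0→0.25]: (0.00+10.33)/2 × 0.25 = 1.29125
  [0.25→6.25]: (10.33+3.31)/2 × 6 = 40.92
  [6.25→10.25]: (3.31+0.63)/2 × 4 = 7.88
  [10.25→14.25]: (0.63+0.12)/2 × 4 = 1.5
  [14.25→15.75]: (0.12+0.07)/2 × 1.5 = 0.1425
  Sum = 51.73375 mg/L·h
Tail: C_last/k_e = 0.07/0.413 = 0.169
AUC_0→∞ (sublingual tablet) = 51.73375 + 0.169 = 51.90275 mg/L·h
F = (AUC_ev/D_ev)/(AUC_iv/D_iv) = (51.90275/100)/(107/100) = 0.5190275/1.07 = 0.4851

F = 0.485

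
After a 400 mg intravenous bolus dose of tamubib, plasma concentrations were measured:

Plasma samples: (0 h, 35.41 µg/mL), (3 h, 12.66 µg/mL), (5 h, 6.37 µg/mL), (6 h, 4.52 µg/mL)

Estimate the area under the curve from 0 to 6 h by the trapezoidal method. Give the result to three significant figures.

AUC = 96.6 µg/mL·h

Trapezoidal AUC_0→6:
  [0→3]: (35.41+12.66)/2 × 3 = 72.105
  [3→5]: (12.66+6.37)/2 × 2 = 19.03
  [5→6]: (6.37+4.52)/2 × 1 = 5.445
  Sum = 96.58 µg/mL·h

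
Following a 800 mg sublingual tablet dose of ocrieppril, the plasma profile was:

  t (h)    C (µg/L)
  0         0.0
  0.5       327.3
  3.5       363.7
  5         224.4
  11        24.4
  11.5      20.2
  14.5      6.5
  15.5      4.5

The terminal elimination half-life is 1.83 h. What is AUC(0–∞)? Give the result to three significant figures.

Trapezoidal AUC_0→15.5:
  [0→0.5]: (0.0+327.3)/2 × 0.5 = 81.825
  [0.5→3.5]: (327.3+363.7)/2 × 3 = 1036.5
  [3.5→5]: (363.7+224.4)/2 × 1.5 = 441.075
  [5→11]: (224.4+24.4)/2 × 6 = 746.4
  [11→11.5]: (24.4+20.2)/2 × 0.5 = 11.15
  [11.5→14.5]: (20.2+6.5)/2 × 3 = 40.05
  [14.5→15.5]: (6.5+4.5)/2 × 1 = 5.5
  Sum = 2362.5 µg/L·h
k_e = ln2 / t½ = 0.693147 / 1.83 = 0.3788 h^-1
Extrapolated tail: C_last / k_e = 4.5 / 0.3788 = 11.880
AUC_0→∞ = 2362.5 + 11.880 = 2374.38 µg/L·h

AUC = 2370 µg/L·h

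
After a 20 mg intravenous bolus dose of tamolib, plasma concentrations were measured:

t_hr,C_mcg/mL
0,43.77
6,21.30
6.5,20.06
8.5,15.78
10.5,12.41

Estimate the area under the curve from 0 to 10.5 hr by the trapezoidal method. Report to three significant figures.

Trapezoidal AUC_0→10.5:
  [0→6]: (43.77+21.30)/2 × 6 = 195.21
  [6→6.5]: (21.30+20.06)/2 × 0.5 = 10.34
  [6.5→8.5]: (20.06+15.78)/2 × 2 = 35.84
  [8.5→10.5]: (15.78+12.41)/2 × 2 = 28.19
  Sum = 269.58 mcg/mL·hr

AUC = 270 mcg/mL·hr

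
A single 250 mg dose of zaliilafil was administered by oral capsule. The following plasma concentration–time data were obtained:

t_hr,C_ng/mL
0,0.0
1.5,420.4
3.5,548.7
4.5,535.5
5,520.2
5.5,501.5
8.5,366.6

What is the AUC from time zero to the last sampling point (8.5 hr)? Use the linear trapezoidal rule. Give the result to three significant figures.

AUC = 3650 ng/mL·hr

Trapezoidal AUC_0→8.5:
  [0→1.5]: (0.0+420.4)/2 × 1.5 = 315.3
  [1.5→3.5]: (420.4+548.7)/2 × 2 = 969.1
  [3.5→4.5]: (548.7+535.5)/2 × 1 = 542.1
  [4.5→5]: (535.5+520.2)/2 × 0.5 = 263.925
  [5→5.5]: (520.2+501.5)/2 × 0.5 = 255.425
  [5.5→8.5]: (501.5+366.6)/2 × 3 = 1302.15
  Sum = 3648.0 ng/mL·hr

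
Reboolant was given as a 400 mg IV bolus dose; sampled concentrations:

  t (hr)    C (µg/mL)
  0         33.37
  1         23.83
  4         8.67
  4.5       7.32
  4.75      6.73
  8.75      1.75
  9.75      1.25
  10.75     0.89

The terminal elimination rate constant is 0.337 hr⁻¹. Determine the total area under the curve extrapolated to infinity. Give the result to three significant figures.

Trapezoidal AUC_0→10.75:
  [0→1]: (33.37+23.83)/2 × 1 = 28.6
  [1→4]: (23.83+8.67)/2 × 3 = 48.75
  [4→4.5]: (8.67+7.32)/2 × 0.5 = 3.9975
  [4.5→4.75]: (7.32+6.73)/2 × 0.25 = 1.75625
  [4.75→8.75]: (6.73+1.75)/2 × 4 = 16.96
  [8.75→9.75]: (1.75+1.25)/2 × 1 = 1.5
  [9.75→10.75]: (1.25+0.89)/2 × 1 = 1.07
  Sum = 102.63375 µg/mL·hr
Extrapolated tail: C_last / k_e = 0.89 / 0.337 = 2.641
AUC_0→∞ = 102.63375 + 2.641 = 105.27475 µg/mL·hr

AUC = 105 µg/mL·hr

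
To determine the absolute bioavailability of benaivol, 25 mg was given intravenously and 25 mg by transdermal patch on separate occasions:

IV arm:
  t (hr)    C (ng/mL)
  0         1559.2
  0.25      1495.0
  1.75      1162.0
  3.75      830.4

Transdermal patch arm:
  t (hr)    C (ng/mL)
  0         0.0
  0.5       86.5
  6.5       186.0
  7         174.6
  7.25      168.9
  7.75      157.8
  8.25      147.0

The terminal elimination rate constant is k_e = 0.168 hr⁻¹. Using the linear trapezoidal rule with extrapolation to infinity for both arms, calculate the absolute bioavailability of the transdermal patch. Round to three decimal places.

Trapezoidal AUC_0→3.75 (IV):
  [0→0.25]: (1559.2+1495.0)/2 × 0.25 = 381.775
  [0.25→1.75]: (1495.0+1162.0)/2 × 1.5 = 1992.75
  [1.75→3.75]: (1162.0+830.4)/2 × 2 = 1992.4
  Sum = 4366.925 ng/mL·hr
IV tail: 830.4/0.168 = 4942.857; AUC_iv,0→∞ = 4366.925 + 4942.857 = 9309.782 ng/mL·hr
Trapezoidal AUC_0→8.25 (transdermal patch):
  [0→0.5]: (0.0+86.5)/2 × 0.5 = 21.625
  [0.5→6.5]: (86.5+186.0)/2 × 6 = 817.5
  [6.5→7]: (186.0+174.6)/2 × 0.5 = 90.15
  [7→7.25]: (174.6+168.9)/2 × 0.25 = 42.9375
  [7.25→7.75]: (168.9+157.8)/2 × 0.5 = 81.675
  [7.75→8.25]: (157.8+147.0)/2 × 0.5 = 76.2
  Sum = 1130.0875 ng/mL·hr
transdermal patch tail: 147.0/0.168 = 875.000; AUC_ev,0→∞ = 1130.0875 + 875.000 = 2005.0875 ng/mL·hr
F = (AUC_ev/D_ev)/(AUC_iv/D_iv) = (2005.0875/25)/(9309.782/25) = 80.2035/372.39128 = 0.2154

F = 0.215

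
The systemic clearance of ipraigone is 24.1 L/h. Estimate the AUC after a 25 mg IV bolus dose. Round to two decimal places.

AUC = 1.04 mg/L·h

AUC_0→∞ = Dose_iv / CL
        = 25 / 24.1 = 1.03734 mg/L·h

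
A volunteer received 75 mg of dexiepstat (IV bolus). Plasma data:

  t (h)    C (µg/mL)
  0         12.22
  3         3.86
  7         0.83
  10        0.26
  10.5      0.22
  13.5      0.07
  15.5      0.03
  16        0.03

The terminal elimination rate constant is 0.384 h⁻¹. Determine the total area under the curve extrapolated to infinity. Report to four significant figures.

Trapezoidal AUC_0→16:
  [0→3]: (12.22+3.86)/2 × 3 = 24.12
  [3→7]: (3.86+0.83)/2 × 4 = 9.38
  [7→10]: (0.83+0.26)/2 × 3 = 1.635
  [10→10.5]: (0.26+0.22)/2 × 0.5 = 0.12
  [10.5→13.5]: (0.22+0.07)/2 × 3 = 0.435
  [13.5→15.5]: (0.07+0.03)/2 × 2 = 0.1
  [15.5→16]: (0.03+0.03)/2 × 0.5 = 0.015
  Sum = 35.805 µg/mL·h
Extrapolated tail: C_last / k_e = 0.03 / 0.384 = 0.078
AUC_0→∞ = 35.805 + 0.078 = 35.883 µg/mL·h

AUC = 35.88 µg/mL·h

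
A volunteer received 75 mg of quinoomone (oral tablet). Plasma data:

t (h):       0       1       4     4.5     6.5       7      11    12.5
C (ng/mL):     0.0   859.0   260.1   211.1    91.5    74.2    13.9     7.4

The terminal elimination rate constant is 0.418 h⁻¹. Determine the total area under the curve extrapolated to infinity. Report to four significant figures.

Trapezoidal AUC_0→12.5:
  [0→1]: (0.0+859.0)/2 × 1 = 429.5
  [1→4]: (859.0+260.1)/2 × 3 = 1678.65
  [4→4.5]: (260.1+211.1)/2 × 0.5 = 117.8
  [4.5→6.5]: (211.1+91.5)/2 × 2 = 302.6
  [6.5→7]: (91.5+74.2)/2 × 0.5 = 41.425
  [7→11]: (74.2+13.9)/2 × 4 = 176.2
  [11→12.5]: (13.9+7.4)/2 × 1.5 = 15.975
  Sum = 2762.15 ng/mL·h
Extrapolated tail: C_last / k_e = 7.4 / 0.418 = 17.703
AUC_0→∞ = 2762.15 + 17.703 = 2779.853 ng/mL·h

AUC = 2780 ng/mL·h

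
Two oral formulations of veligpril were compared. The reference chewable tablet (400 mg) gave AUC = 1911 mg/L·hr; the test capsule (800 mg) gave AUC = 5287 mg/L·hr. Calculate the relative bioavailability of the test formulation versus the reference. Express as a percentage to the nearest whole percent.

F_rel = 138%

F_rel = (AUC_test/D_test) / (AUC_ref/D_ref)
      = (5287/800) / (1911/400)
      = 6.60875 / 4.7775 = 1.3833 = 138.33%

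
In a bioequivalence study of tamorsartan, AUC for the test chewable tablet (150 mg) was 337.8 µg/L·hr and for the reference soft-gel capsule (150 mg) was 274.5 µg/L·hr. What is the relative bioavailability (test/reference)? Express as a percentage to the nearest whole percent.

F_rel = (AUC_test/D_test) / (AUC_ref/D_ref)
      = (337.8/150) / (274.5/150)
      = 2.252 / 1.83 = 1.2306 = 123.06%

F_rel = 123%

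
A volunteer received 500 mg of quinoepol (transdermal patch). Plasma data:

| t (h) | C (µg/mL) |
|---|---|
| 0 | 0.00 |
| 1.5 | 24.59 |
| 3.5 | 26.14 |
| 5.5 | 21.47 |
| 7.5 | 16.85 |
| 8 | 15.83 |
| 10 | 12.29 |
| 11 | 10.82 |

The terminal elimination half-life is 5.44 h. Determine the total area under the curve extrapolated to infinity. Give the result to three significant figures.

AUC = 288 µg/mL·h

Trapezoidal AUC_0→11:
  [0→1.5]: (0.00+24.59)/2 × 1.5 = 18.4425
  [1.5→3.5]: (24.59+26.14)/2 × 2 = 50.73
  [3.5→5.5]: (26.14+21.47)/2 × 2 = 47.61
  [5.5→7.5]: (21.47+16.85)/2 × 2 = 38.32
  [7.5→8]: (16.85+15.83)/2 × 0.5 = 8.17
  [8→10]: (15.83+12.29)/2 × 2 = 28.12
  [10→11]: (12.29+10.82)/2 × 1 = 11.555
  Sum = 202.9475 µg/mL·h
k_e = ln2 / t½ = 0.693147 / 5.44 = 0.1274 h^-1
Extrapolated tail: C_last / k_e = 10.82 / 0.1274 = 84.929
AUC_0→∞ = 202.9475 + 84.929 = 287.8765 µg/mL·h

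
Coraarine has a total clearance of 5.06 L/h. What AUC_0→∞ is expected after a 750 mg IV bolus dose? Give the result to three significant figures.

AUC = 148 mg/L·h

AUC_0→∞ = Dose_iv / CL
        = 750 / 5.06 = 148.221 mg/L·h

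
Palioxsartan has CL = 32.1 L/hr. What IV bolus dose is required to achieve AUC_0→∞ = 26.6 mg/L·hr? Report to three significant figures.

Dose = 854 mg

Dose_iv = CL × AUC_0→∞
     = 32.1 × 26.6 = 853.86 mg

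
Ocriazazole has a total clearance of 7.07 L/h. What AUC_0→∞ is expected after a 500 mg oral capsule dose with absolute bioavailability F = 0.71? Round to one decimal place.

AUC_0→∞ = F × Dose / CL
        = 0.71 × 500 / 7.07 = 50.2122 mg/L·h

AUC = 50.2 mg/L·h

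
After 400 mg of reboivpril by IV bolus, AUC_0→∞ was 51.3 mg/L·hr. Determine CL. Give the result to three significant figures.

CL = 7.80 L/hr

CL = Dose_iv / AUC_0→∞
   = 400 / 51.3 = 7.79727 L/hr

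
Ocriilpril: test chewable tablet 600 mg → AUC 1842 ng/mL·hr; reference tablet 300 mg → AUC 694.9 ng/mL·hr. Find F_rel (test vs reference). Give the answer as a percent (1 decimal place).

F_rel = (AUC_test/D_test) / (AUC_ref/D_ref)
      = (1842/600) / (694.9/300)
      = 3.07 / 2.31633 = 1.3254 = 132.54%

F_rel = 132.5%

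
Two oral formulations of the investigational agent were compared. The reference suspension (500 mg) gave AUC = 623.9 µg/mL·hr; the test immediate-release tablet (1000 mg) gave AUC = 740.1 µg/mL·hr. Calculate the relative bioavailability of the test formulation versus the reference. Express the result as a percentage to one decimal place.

F_rel = (AUC_test/D_test) / (AUC_ref/D_ref)
      = (740.1/1000) / (623.9/500)
      = 0.7401 / 1.2478 = 0.5931 = 59.31%

F_rel = 59.3%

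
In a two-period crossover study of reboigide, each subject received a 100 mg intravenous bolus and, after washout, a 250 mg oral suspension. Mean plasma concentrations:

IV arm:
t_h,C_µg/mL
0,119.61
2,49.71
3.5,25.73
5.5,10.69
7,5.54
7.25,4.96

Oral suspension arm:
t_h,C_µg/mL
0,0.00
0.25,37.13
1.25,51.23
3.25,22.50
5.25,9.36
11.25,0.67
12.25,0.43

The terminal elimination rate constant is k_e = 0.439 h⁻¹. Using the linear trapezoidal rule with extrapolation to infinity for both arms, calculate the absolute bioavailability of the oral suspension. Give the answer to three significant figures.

Trapezoidal AUC_0→7.25 (IV):
  [0→2]: (119.61+49.71)/2 × 2 = 169.32
  [2→3.5]: (49.71+25.73)/2 × 1.5 = 56.58
  [3.5→5.5]: (25.73+10.69)/2 × 2 = 36.42
  [5.5→7]: (10.69+5.54)/2 × 1.5 = 12.1725
  [7→7.25]: (5.54+4.96)/2 × 0.25 = 1.3125
  Sum = 275.805 µg/mL·h
IV tail: 4.96/0.439 = 11.298; AUC_iv,0→∞ = 275.805 + 11.298 = 287.103 µg/mL·h
Trapezoidal AUC_0→12.25 (oral suspension):
  [0→0.25]: (0.00+37.13)/2 × 0.25 = 4.64125
  [0.25→1.25]: (37.13+51.23)/2 × 1 = 44.18
  [1.25→3.25]: (51.23+22.50)/2 × 2 = 73.73
  [3.25→5.25]: (22.50+9.36)/2 × 2 = 31.86
  [5.25→11.25]: (9.36+0.67)/2 × 6 = 30.09
  [11.25→12.25]: (0.67+0.43)/2 × 1 = 0.55
  Sum = 185.05125 µg/mL·h
oral suspension tail: 0.43/0.439 = 0.979; AUC_ev,0→∞ = 185.05125 + 0.979 = 186.03025 µg/mL·h
F = (AUC_ev/D_ev)/(AUC_iv/D_iv) = (186.03025/250)/(287.103/100) = 0.744121/2.87103 = 0.2592

F = 0.259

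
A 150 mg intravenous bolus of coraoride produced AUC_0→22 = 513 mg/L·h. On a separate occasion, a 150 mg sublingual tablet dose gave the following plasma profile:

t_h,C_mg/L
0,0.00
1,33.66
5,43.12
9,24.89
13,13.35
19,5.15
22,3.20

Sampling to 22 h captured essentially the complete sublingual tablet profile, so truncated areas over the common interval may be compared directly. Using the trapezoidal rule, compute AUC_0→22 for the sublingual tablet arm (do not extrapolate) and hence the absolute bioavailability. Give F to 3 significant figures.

F = 0.879

Trapezoidal AUC_0→22 (sublingual tablet):
  [0→1]: (0.00+33.66)/2 × 1 = 16.83
  [1→5]: (33.66+43.12)/2 × 4 = 153.56
  [5→9]: (43.12+24.89)/2 × 4 = 136.02
  [9→13]: (24.89+13.35)/2 × 4 = 76.48
  [13→19]: (13.35+5.15)/2 × 6 = 55.5
  [19→22]: (5.15+3.20)/2 × 3 = 12.525
  Sum = 450.915 mg/L·h
F = (AUC_ev/D_ev)/(AUC_iv/D_iv) = (450.915/150)/(513/150) = 3.0061/3.42 = 0.8790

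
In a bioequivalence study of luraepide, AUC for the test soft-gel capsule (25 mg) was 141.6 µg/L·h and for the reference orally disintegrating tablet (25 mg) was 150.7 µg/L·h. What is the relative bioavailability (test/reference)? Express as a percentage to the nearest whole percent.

F_rel = (AUC_test/D_test) / (AUC_ref/D_ref)
      = (141.6/25) / (150.7/25)
      = 5.664 / 6.028 = 0.9396 = 93.96%

F_rel = 94%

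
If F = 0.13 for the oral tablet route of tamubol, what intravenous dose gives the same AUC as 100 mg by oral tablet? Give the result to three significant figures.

Systemic exposure from an extravascular dose = F × D_ev, so the equivalent IV dose is F × D_ev.
D_iv = F × D_ev = 0.13 × 100 = 13 mg

D_iv = 13.0 mg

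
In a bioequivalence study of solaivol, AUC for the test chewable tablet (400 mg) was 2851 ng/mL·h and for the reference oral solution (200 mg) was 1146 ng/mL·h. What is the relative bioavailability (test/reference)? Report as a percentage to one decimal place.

F_rel = 124.4%

F_rel = (AUC_test/D_test) / (AUC_ref/D_ref)
      = (2851/400) / (1146/200)
      = 7.1275 / 5.73 = 1.2439 = 124.39%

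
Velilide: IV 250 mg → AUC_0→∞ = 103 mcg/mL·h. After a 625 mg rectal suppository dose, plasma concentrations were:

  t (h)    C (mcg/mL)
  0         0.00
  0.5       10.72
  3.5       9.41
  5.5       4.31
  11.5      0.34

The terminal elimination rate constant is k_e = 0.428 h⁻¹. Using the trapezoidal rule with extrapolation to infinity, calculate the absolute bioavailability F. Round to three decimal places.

F = 0.238

Trapezoidal AUC_0→11.5 (rectal suppository):
  [0→0.5]: (0.00+10.72)/2 × 0.5 = 2.68
  [0.5→3.5]: (10.72+9.41)/2 × 3 = 30.195
  [3.5→5.5]: (9.41+4.31)/2 × 2 = 13.72
  [5.5→11.5]: (4.31+0.34)/2 × 6 = 13.95
  Sum = 60.545 mcg/mL·h
Tail: C_last/k_e = 0.34/0.428 = 0.794
AUC_0→∞ (rectal suppository) = 60.545 + 0.794 = 61.339 mcg/mL·h
F = (AUC_ev/D_ev)/(AUC_iv/D_iv) = (61.339/625)/(103/250) = 0.0981424/0.412 = 0.2382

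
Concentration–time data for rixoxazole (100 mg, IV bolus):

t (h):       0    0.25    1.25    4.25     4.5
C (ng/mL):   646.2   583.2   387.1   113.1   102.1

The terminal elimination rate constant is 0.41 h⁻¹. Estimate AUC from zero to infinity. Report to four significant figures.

Trapezoidal AUC_0→4.5:
  [0→0.25]: (646.2+583.2)/2 × 0.25 = 153.675
  [0.25→1.25]: (583.2+387.1)/2 × 1 = 485.15
  [1.25→4.25]: (387.1+113.1)/2 × 3 = 750.3
  [4.25→4.5]: (113.1+102.1)/2 × 0.25 = 26.9
  Sum = 1416.025 ng/mL·h
Extrapolated tail: C_last / k_e = 102.1 / 0.41 = 249.024
AUC_0→∞ = 1416.025 + 249.024 = 1665.049 ng/mL·h

AUC = 1665 ng/mL·h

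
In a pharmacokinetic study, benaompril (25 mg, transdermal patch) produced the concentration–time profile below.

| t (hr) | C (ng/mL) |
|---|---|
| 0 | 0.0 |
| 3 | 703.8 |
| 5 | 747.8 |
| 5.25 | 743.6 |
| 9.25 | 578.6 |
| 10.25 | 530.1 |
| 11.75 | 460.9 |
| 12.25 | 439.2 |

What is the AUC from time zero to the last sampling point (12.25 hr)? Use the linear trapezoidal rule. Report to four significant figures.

Trapezoidal AUC_0→12.25:
  [0→3]: (0.0+703.8)/2 × 3 = 1055.7
  [3→5]: (703.8+747.8)/2 × 2 = 1451.6
  [5→5.25]: (747.8+743.6)/2 × 0.25 = 186.425
  [5.25→9.25]: (743.6+578.6)/2 × 4 = 2644.4
  [9.25→10.25]: (578.6+530.1)/2 × 1 = 554.35
  [10.25→11.75]: (530.1+460.9)/2 × 1.5 = 743.25
  [11.75→12.25]: (460.9+439.2)/2 × 0.5 = 225.025
  Sum = 6860.75 ng/mL·hr

AUC = 6861 ng/mL·hr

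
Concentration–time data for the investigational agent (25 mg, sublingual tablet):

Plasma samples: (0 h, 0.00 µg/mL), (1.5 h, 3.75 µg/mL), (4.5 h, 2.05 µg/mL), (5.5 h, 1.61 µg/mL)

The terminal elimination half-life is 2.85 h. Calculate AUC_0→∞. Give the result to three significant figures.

AUC = 20.0 µg/mL·h

Trapezoidal AUC_0→5.5:
  [0→1.5]: (0.00+3.75)/2 × 1.5 = 2.8125
  [1.5→4.5]: (3.75+2.05)/2 × 3 = 8.7
  [4.5→5.5]: (2.05+1.61)/2 × 1 = 1.83
  Sum = 13.3425 µg/mL·h
k_e = ln2 / t½ = 0.693147 / 2.85 = 0.2432 h^-1
Extrapolated tail: C_last / k_e = 1.61 / 0.2432 = 6.620
AUC_0→∞ = 13.3425 + 6.620 = 19.9625 µg/mL·h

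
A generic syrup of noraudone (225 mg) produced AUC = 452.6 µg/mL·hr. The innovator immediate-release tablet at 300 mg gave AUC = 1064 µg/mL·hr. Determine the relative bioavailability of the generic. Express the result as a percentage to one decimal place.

F_rel = 56.7%

F_rel = (AUC_test/D_test) / (AUC_ref/D_ref)
      = (452.6/225) / (1064/300)
      = 2.01156 / 3.54667 = 0.5672 = 56.72%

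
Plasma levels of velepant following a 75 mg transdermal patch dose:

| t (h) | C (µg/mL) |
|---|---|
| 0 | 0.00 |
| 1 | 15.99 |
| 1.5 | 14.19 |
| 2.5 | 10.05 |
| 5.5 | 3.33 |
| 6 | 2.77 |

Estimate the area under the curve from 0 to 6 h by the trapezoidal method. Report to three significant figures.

AUC = 49.3 µg/mL·h

Trapezoidal AUC_0→6:
  [0→1]: (0.00+15.99)/2 × 1 = 7.995
  [1→1.5]: (15.99+14.19)/2 × 0.5 = 7.545
  [1.5→2.5]: (14.19+10.05)/2 × 1 = 12.12
  [2.5→5.5]: (10.05+3.33)/2 × 3 = 20.07
  [5.5→6]: (3.33+2.77)/2 × 0.5 = 1.525
  Sum = 49.255 µg/mL·h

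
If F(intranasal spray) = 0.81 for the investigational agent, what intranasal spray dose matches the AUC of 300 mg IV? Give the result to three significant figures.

D_intranasal = 370 mg

For equal systemic exposure: F × D_ev = D_iv
D_ev = D_iv / F = 300 / 0.81 = 370.37 mg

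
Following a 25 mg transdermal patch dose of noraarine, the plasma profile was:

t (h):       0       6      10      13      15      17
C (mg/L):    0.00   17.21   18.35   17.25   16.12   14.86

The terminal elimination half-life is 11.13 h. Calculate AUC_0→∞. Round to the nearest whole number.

Trapezoidal AUC_0→17:
  [0→6]: (0.00+17.21)/2 × 6 = 51.63
  [6→10]: (17.21+18.35)/2 × 4 = 71.12
  [10→13]: (18.35+17.25)/2 × 3 = 53.4
  [13→15]: (17.25+16.12)/2 × 2 = 33.37
  [15→17]: (16.12+14.86)/2 × 2 = 30.98
  Sum = 240.5 mg/L·h
k_e = ln2 / t½ = 0.693147 / 11.13 = 0.0623 h^-1
Extrapolated tail: C_last / k_e = 14.86 / 0.0623 = 238.523
AUC_0→∞ = 240.5 + 238.523 = 479.023 mg/L·h

AUC = 479 mg/L·h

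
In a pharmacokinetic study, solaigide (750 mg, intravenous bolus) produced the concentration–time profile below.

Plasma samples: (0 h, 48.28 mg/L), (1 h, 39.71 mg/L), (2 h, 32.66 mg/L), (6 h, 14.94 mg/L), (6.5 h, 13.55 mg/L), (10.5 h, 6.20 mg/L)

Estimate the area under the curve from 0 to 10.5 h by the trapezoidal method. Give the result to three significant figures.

Trapezoidal AUC_0→10.5:
  [0→1]: (48.28+39.71)/2 × 1 = 43.995
  [1→2]: (39.71+32.66)/2 × 1 = 36.185
  [2→6]: (32.66+14.94)/2 × 4 = 95.2
  [6→6.5]: (14.94+13.55)/2 × 0.5 = 7.1225
  [6.5→10.5]: (13.55+6.20)/2 × 4 = 39.5
  Sum = 222.0025 mg/L·h

AUC = 222 mg/L·h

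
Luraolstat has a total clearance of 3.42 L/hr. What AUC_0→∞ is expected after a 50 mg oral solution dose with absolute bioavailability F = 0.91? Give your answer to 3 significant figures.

AUC_0→∞ = F × Dose / CL
        = 0.91 × 50 / 3.42 = 13.3041 mg/L·hr

AUC = 13.3 mg/L·hr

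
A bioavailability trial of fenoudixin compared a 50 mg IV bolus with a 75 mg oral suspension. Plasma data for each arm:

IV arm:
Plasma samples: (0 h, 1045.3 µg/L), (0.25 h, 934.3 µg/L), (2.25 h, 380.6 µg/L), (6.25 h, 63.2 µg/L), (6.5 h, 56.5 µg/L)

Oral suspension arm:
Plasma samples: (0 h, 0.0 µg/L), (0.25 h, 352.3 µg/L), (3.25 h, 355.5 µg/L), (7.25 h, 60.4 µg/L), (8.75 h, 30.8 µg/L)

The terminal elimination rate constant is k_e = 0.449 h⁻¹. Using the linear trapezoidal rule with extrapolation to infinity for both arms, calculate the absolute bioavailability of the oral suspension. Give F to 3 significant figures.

Trapezoidal AUC_0→6.5 (IV):
  [0→0.25]: (1045.3+934.3)/2 × 0.25 = 247.45
  [0.25→2.25]: (934.3+380.6)/2 × 2 = 1314.9
  [2.25→6.25]: (380.6+63.2)/2 × 4 = 887.6
  [6.25→6.5]: (63.2+56.5)/2 × 0.25 = 14.9625
  Sum = 2464.9125 µg/L·h
IV tail: 56.5/0.449 = 125.835; AUC_iv,0→∞ = 2464.9125 + 125.835 = 2590.7475 µg/L·h
Trapezoidal AUC_0→8.75 (oral suspension):
  [0→0.25]: (0.0+352.3)/2 × 0.25 = 44.0375
  [0.25→3.25]: (352.3+355.5)/2 × 3 = 1061.7
  [3.25→7.25]: (355.5+60.4)/2 × 4 = 831.8
  [7.25→8.75]: (60.4+30.8)/2 × 1.5 = 68.4
  Sum = 2005.9375 µg/L·h
oral suspension tail: 30.8/0.449 = 68.597; AUC_ev,0→∞ = 2005.9375 + 68.597 = 2074.5345 µg/L·h
F = (AUC_ev/D_ev)/(AUC_iv/D_iv) = (2074.5345/75)/(2590.7475/50) = 27.66046/51.81495 = 0.5338

F = 0.534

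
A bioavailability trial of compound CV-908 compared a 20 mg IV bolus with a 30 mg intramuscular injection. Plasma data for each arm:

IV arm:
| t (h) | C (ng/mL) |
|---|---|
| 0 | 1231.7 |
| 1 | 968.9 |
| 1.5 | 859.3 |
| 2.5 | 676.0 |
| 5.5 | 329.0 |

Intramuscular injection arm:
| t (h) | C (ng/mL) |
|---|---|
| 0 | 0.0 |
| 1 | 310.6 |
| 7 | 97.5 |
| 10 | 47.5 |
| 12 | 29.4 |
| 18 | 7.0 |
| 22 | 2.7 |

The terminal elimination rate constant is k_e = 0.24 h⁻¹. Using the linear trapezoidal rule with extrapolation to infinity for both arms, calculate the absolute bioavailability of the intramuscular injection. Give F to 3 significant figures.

Trapezoidal AUC_0→5.5 (IV):
  [0→1]: (1231.7+968.9)/2 × 1 = 1100.3
  [1→1.5]: (968.9+859.3)/2 × 0.5 = 457.05
  [1.5→2.5]: (859.3+676.0)/2 × 1 = 767.65
  [2.5→5.5]: (676.0+329.0)/2 × 3 = 1507.5
  Sum = 3832.5 ng/mL·h
IV tail: 329.0/0.24 = 1370.833; AUC_iv,0→∞ = 3832.5 + 1370.833 = 5203.333 ng/mL·h
Trapezoidal AUC_0→22 (intramuscular injection):
  [0→1]: (0.0+310.6)/2 × 1 = 155.3
  [1→7]: (310.6+97.5)/2 × 6 = 1224.3
  [7→10]: (97.5+47.5)/2 × 3 = 217.5
  [10→12]: (47.5+29.4)/2 × 2 = 76.9
  [12→18]: (29.4+7.0)/2 × 6 = 109.2
  [18→22]: (7.0+2.7)/2 × 4 = 19.4
  Sum = 1802.6 ng/mL·h
intramuscular injection tail: 2.7/0.24 = 11.250; AUC_ev,0→∞ = 1802.6 + 11.250 = 1813.85 ng/mL·h
F = (AUC_ev/D_ev)/(AUC_iv/D_iv) = (1813.85/30)/(5203.333/20) = 60.4617/260.16665 = 0.2324

F = 0.232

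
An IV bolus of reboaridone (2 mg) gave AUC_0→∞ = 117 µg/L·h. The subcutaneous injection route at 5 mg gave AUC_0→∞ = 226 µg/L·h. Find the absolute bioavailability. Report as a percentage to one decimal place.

F = 77.3%

F = (AUC_ev / D_ev) / (AUC_iv / D_iv)
  = (226/5) / (117/2)
  = 45.2 / 58.5 = 0.7726
  = 77.26%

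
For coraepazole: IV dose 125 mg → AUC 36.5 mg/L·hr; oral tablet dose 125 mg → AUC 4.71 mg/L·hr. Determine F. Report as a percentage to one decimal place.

F = 12.9%

F = (AUC_ev / D_ev) / (AUC_iv / D_iv)
  = (4.71/125) / (36.5/125)
  = 0.03768 / 0.292 = 0.1290
  = 12.90%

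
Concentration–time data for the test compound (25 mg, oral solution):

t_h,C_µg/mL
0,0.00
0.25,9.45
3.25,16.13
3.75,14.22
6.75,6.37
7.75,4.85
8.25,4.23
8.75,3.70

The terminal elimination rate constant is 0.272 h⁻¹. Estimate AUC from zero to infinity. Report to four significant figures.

AUC = 101.5 µg/mL·h

Trapezoidal AUC_0→8.75:
  [0→0.25]: (0.00+9.45)/2 × 0.25 = 1.18125
  [0.25→3.25]: (9.45+16.13)/2 × 3 = 38.37
  [3.25→3.75]: (16.13+14.22)/2 × 0.5 = 7.5875
  [3.75→6.75]: (14.22+6.37)/2 × 3 = 30.885
  [6.75→7.75]: (6.37+4.85)/2 × 1 = 5.61
  [7.75→8.25]: (4.85+4.23)/2 × 0.5 = 2.27
  [8.25→8.75]: (4.23+3.70)/2 × 0.5 = 1.9825
  Sum = 87.88625 µg/mL·h
Extrapolated tail: C_last / k_e = 3.70 / 0.272 = 13.603
AUC_0→∞ = 87.88625 + 13.603 = 101.48925 µg/mL·h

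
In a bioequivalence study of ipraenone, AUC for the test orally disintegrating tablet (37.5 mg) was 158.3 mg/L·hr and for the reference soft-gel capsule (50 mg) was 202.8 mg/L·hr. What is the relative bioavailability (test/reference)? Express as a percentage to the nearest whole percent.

F_rel = (AUC_test/D_test) / (AUC_ref/D_ref)
      = (158.3/37.5) / (202.8/50)
      = 4.22133 / 4.056 = 1.0408 = 104.08%

F_rel = 104%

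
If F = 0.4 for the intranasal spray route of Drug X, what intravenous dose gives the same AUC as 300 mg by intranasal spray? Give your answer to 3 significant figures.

D_iv = 120 mg

Systemic exposure from an extravascular dose = F × D_ev, so the equivalent IV dose is F × D_ev.
D_iv = F × D_ev = 0.4 × 300 = 120 mg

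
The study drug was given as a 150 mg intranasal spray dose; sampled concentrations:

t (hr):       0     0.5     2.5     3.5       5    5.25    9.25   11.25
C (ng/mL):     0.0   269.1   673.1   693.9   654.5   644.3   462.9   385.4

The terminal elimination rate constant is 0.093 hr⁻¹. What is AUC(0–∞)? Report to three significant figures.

Trapezoidal AUC_0→11.25:
  [0→0.5]: (0.0+269.1)/2 × 0.5 = 67.275
  [0.5→2.5]: (269.1+673.1)/2 × 2 = 942.2
  [2.5→3.5]: (673.1+693.9)/2 × 1 = 683.5
  [3.5→5]: (693.9+654.5)/2 × 1.5 = 1011.3
  [5→5.25]: (654.5+644.3)/2 × 0.25 = 162.35
  [5.25→9.25]: (644.3+462.9)/2 × 4 = 2214.4
  [9.25→11.25]: (462.9+385.4)/2 × 2 = 848.3
  Sum = 5929.325 ng/mL·hr
Extrapolated tail: C_last / k_e = 385.4 / 0.093 = 4144.086
AUC_0→∞ = 5929.325 + 4144.086 = 10073.411 ng/mL·hr

AUC = 10100 ng/mL·hr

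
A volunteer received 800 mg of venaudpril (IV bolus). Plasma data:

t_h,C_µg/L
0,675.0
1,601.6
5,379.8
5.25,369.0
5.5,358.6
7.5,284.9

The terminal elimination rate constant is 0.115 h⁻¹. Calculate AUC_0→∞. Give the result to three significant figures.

AUC = 5910 µg/L·h

Trapezoidal AUC_0→7.5:
  [0→1]: (675.0+601.6)/2 × 1 = 638.3
  [1→5]: (601.6+379.8)/2 × 4 = 1962.8
  [5→5.25]: (379.8+369.0)/2 × 0.25 = 93.6
  [5.25→5.5]: (369.0+358.6)/2 × 0.25 = 90.95
  [5.5→7.5]: (358.6+284.9)/2 × 2 = 643.5
  Sum = 3429.15 µg/L·h
Extrapolated tail: C_last / k_e = 284.9 / 0.115 = 2477.391
AUC_0→∞ = 3429.15 + 2477.391 = 5906.541 µg/L·h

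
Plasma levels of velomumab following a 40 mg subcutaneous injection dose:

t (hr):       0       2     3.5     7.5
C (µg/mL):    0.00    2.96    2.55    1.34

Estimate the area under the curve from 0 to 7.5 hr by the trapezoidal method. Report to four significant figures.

AUC = 14.87 µg/mL·hr

Trapezoidal AUC_0→7.5:
  [0→2]: (0.00+2.96)/2 × 2 = 2.96
  [2→3.5]: (2.96+2.55)/2 × 1.5 = 4.1325
  [3.5→7.5]: (2.55+1.34)/2 × 4 = 7.78
  Sum = 14.8725 µg/mL·hr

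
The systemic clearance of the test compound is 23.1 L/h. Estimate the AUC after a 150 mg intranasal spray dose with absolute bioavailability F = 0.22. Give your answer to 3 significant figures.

AUC_0→∞ = F × Dose / CL
        = 0.22 × 150 / 23.1 = 1.42857 mg/L·h

AUC = 1.43 mg/L·h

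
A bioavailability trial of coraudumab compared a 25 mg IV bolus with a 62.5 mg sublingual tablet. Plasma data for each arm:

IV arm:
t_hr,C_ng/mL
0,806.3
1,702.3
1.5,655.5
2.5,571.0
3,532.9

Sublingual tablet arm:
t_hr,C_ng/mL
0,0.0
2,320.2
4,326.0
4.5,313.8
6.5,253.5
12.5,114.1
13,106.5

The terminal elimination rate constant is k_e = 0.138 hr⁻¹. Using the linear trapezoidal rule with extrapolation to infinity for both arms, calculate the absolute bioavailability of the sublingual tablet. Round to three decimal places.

Trapezoidal AUC_0→3 (IV):
  [0→1]: (806.3+702.3)/2 × 1 = 754.3
  [1→1.5]: (702.3+655.5)/2 × 0.5 = 339.45
  [1.5→2.5]: (655.5+571.0)/2 × 1 = 613.25
  [2.5→3]: (571.0+532.9)/2 × 0.5 = 275.975
  Sum = 1982.975 ng/mL·hr
IV tail: 532.9/0.138 = 3861.594; AUC_iv,0→∞ = 1982.975 + 3861.594 = 5844.569 ng/mL·hr
Trapezoidal AUC_0→13 (sublingual tablet):
  [0→2]: (0.0+320.2)/2 × 2 = 320.2
  [2→4]: (320.2+326.0)/2 × 2 = 646.2
  [4→4.5]: (326.0+313.8)/2 × 0.5 = 159.95
  [4.5→6.5]: (313.8+253.5)/2 × 2 = 567.3
  [6.5→12.5]: (253.5+114.1)/2 × 6 = 1102.8
  [12.5→13]: (114.1+106.5)/2 × 0.5 = 55.15
  Sum = 2851.6 ng/mL·hr
sublingual tablet tail: 106.5/0.138 = 771.739; AUC_ev,0→∞ = 2851.6 + 771.739 = 3623.339 ng/mL·hr
F = (AUC_ev/D_ev)/(AUC_iv/D_iv) = (3623.339/62.5)/(5844.569/25) = 57.973424/233.78276 = 0.2480

F = 0.248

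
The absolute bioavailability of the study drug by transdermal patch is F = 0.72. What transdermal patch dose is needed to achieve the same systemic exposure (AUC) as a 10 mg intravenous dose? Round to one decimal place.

For equal systemic exposure: F × D_ev = D_iv
D_ev = D_iv / F = 10 / 0.72 = 13.8889 mg

D_transdermal = 13.9 mg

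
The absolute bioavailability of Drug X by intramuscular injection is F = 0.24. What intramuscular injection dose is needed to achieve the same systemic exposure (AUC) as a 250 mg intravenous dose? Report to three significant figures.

For equal systemic exposure: F × D_ev = D_iv
D_ev = D_iv / F = 250 / 0.24 = 1041.67 mg

D_intramuscular = 1040 mg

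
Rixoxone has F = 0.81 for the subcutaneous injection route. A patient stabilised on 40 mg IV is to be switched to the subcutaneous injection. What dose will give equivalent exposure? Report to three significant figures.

D_subcutaneous = 49.4 mg

For equal systemic exposure: F × D_ev = D_iv
D_ev = D_iv / F = 40 / 0.81 = 49.3827 mg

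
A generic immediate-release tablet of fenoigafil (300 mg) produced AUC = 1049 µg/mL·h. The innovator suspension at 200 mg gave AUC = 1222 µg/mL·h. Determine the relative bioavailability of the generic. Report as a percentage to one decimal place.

F_rel = (AUC_test/D_test) / (AUC_ref/D_ref)
      = (1049/300) / (1222/200)
      = 3.49667 / 6.11 = 0.5723 = 57.23%

F_rel = 57.2%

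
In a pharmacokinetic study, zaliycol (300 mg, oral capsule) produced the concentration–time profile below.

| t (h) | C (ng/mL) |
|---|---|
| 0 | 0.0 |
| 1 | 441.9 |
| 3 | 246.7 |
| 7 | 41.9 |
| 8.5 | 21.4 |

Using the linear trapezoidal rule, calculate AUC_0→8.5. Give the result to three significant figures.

Trapezoidal AUC_0→8.5:
  [0→1]: (0.0+441.9)/2 × 1 = 220.95
  [1→3]: (441.9+246.7)/2 × 2 = 688.6
  [3→7]: (246.7+41.9)/2 × 4 = 577.2
  [7→8.5]: (41.9+21.4)/2 × 1.5 = 47.475
  Sum = 1534.225 ng/mL·h

AUC = 1530 ng/mL·h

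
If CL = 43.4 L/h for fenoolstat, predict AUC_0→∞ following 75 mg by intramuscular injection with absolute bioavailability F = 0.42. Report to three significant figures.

AUC = 0.726 mg/L·h

AUC_0→∞ = F × Dose / CL
        = 0.42 × 75 / 43.4 = 0.725806 mg/L·h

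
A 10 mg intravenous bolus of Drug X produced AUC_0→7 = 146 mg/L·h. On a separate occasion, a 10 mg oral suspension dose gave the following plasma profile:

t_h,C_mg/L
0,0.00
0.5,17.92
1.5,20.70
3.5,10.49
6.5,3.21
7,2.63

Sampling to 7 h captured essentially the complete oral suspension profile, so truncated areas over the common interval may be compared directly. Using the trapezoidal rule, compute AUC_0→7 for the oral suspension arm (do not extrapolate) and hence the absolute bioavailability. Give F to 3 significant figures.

F = 0.527

Trapezoidal AUC_0→7 (oral suspension):
  [0→0.5]: (0.00+17.92)/2 × 0.5 = 4.48
  [0.5→1.5]: (17.92+20.70)/2 × 1 = 19.31
  [1.5→3.5]: (20.70+10.49)/2 × 2 = 31.19
  [3.5→6.5]: (10.49+3.21)/2 × 3 = 20.55
  [6.5→7]: (3.21+2.63)/2 × 0.5 = 1.46
  Sum = 76.99 mg/L·h
F = (AUC_ev/D_ev)/(AUC_iv/D_iv) = (76.99/10)/(146/10) = 7.699/14.6 = 0.5273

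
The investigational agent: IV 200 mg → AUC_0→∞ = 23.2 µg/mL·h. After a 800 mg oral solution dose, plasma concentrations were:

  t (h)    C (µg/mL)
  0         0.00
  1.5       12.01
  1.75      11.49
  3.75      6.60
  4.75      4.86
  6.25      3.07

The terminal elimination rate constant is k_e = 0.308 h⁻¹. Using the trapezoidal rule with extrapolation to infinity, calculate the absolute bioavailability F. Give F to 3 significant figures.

F = 0.557

Trapezoidal AUC_0→6.25 (oral solution):
  [0→1.5]: (0.00+12.01)/2 × 1.5 = 9.0075
  [1.5→1.75]: (12.01+11.49)/2 × 0.25 = 2.9375
  [1.75→3.75]: (11.49+6.60)/2 × 2 = 18.09
  [3.75→4.75]: (6.60+4.86)/2 × 1 = 5.73
  [4.75→6.25]: (4.86+3.07)/2 × 1.5 = 5.9475
  Sum = 41.7125 µg/mL·h
Tail: C_last/k_e = 3.07/0.308 = 9.968
AUC_0→∞ (oral solution) = 41.7125 + 9.968 = 51.6805 µg/mL·h
F = (AUC_ev/D_ev)/(AUC_iv/D_iv) = (51.6805/800)/(23.2/200) = 0.064600625/0.116 = 0.5569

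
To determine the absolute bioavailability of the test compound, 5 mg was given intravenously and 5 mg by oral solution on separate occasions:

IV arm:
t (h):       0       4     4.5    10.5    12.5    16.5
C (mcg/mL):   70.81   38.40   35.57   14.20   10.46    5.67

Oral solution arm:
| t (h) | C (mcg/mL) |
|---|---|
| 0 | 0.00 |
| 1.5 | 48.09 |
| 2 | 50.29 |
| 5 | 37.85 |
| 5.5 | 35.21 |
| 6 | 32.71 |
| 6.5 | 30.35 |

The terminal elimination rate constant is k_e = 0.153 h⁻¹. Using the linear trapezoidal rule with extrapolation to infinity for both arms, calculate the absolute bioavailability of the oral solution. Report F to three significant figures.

Trapezoidal AUC_0→16.5 (IV):
  [0→4]: (70.81+38.40)/2 × 4 = 218.42
  [4→4.5]: (38.40+35.57)/2 × 0.5 = 18.4925
  [4.5→10.5]: (35.57+14.20)/2 × 6 = 149.31
  [10.5→12.5]: (14.20+10.46)/2 × 2 = 24.66
  [12.5→16.5]: (10.46+5.67)/2 × 4 = 32.26
  Sum = 443.1425 mcg/mL·h
IV tail: 5.67/0.153 = 37.059; AUC_iv,0→∞ = 443.1425 + 37.059 = 480.2015 mcg/mL·h
Trapezoidal AUC_0→6.5 (oral solution):
  [0→1.5]: (0.00+48.09)/2 × 1.5 = 36.0675
  [1.5→2]: (48.09+50.29)/2 × 0.5 = 24.595
  [2→5]: (50.29+37.85)/2 × 3 = 132.21
  [5→5.5]: (37.85+35.21)/2 × 0.5 = 18.265
  [5.5→6]: (35.21+32.71)/2 × 0.5 = 16.98
  [6→6.5]: (32.71+30.35)/2 × 0.5 = 15.765
  Sum = 243.8825 mcg/mL·h
oral solution tail: 30.35/0.153 = 198.366; AUC_ev,0→∞ = 243.8825 + 198.366 = 442.2485 mcg/mL·h
F = (AUC_ev/D_ev)/(AUC_iv/D_iv) = (442.2485/5)/(480.2015/5) = 88.4497/96.0403 = 0.9210

F = 0.921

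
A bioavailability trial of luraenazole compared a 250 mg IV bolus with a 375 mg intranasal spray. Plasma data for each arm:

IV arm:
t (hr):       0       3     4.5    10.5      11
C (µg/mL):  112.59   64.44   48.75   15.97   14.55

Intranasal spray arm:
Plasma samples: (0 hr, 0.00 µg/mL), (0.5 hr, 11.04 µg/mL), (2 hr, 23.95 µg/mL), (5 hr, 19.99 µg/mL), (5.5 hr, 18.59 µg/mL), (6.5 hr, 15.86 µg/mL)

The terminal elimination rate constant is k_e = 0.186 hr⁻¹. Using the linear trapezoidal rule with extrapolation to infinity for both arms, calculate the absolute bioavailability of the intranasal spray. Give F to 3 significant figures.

F = 0.219

Trapezoidal AUC_0→11 (IV):
  [0→3]: (112.59+64.44)/2 × 3 = 265.545
  [3→4.5]: (64.44+48.75)/2 × 1.5 = 84.8925
  [4.5→10.5]: (48.75+15.97)/2 × 6 = 194.16
  [10.5→11]: (15.97+14.55)/2 × 0.5 = 7.63
  Sum = 552.2275 µg/mL·hr
IV tail: 14.55/0.186 = 78.226; AUC_iv,0→∞ = 552.2275 + 78.226 = 630.4535 µg/mL·hr
Trapezoidal AUC_0→6.5 (intranasal spray):
  [0→0.5]: (0.00+11.04)/2 × 0.5 = 2.76
  [0.5→2]: (11.04+23.95)/2 × 1.5 = 26.2425
  [2→5]: (23.95+19.99)/2 × 3 = 65.91
  [5→5.5]: (19.99+18.59)/2 × 0.5 = 9.645
  [5.5→6.5]: (18.59+15.86)/2 × 1 = 17.225
  Sum = 121.7825 µg/mL·hr
intranasal spray tail: 15.86/0.186 = 85.269; AUC_ev,0→∞ = 121.7825 + 85.269 = 207.0515 µg/mL·hr
F = (AUC_ev/D_ev)/(AUC_iv/D_iv) = (207.0515/375)/(630.4535/250) = 0.552137/2.521814 = 0.2189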